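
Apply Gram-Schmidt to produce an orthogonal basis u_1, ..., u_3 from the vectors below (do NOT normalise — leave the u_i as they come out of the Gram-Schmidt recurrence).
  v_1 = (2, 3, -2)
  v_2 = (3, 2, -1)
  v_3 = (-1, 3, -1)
Orthogonal basis:
  u_1 = (2, 3, -2)
  u_2 = (23/17, -8/17, 11/17)
  u_3 = (-4/21, 16/21, 20/21)

Apply the Gram-Schmidt recurrence
  u_1 = v_1
  u_i = v_i − Σ_{j<i} ((v_i · u_j) / (u_j · u_j)) · u_j.

Step by step this gives:
  u_1 = (2, 3, -2)
  u_2 = (23/17, -8/17, 11/17)
  u_3 = (-4/21, 16/21, 20/21)

Orthogonality check:
  u_2 · u_1 = 0 (should be 0)
  u_3 · u_1 = 0 (should be 0)
  u_3 · u_2 = 0 (should be 0)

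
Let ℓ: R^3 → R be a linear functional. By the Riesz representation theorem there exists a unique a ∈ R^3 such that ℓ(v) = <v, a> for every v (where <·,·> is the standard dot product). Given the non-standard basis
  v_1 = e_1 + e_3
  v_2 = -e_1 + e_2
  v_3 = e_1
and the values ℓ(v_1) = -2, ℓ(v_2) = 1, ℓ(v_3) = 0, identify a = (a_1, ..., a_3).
a = (0, 1, -2)

Write a = (a_1, ..., a_3) in the standard basis. For each basis vector v_i, ℓ(v_i) = <v_i, a> is a linear equation in the a_j's. Collect the n equations into a matrix system V a = ℓ, where row i of V is v_i (expressed in the standard basis). Since V is invertible (lower-triangular with 1s on the diagonal, up to permutation), solve by back-substitution:
  V =
[[1, 0, 1],
 [-1, 1, 0],
 [1, 0, 0]]
  V a = (-2, 1, 0)
Solving gives a = (0, 1, -2).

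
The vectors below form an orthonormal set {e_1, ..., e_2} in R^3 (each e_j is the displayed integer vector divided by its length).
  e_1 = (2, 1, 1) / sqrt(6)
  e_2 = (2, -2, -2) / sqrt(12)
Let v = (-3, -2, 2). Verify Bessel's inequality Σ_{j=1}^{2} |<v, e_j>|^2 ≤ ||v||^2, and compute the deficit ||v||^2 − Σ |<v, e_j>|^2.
Σ |<v, e_j>|^2 = 9; ||v||^2 = 17; deficit = 8

Write each e_j = u_j / sqrt(<u_j, u_j>) where u_j is the displayed integer vector. Then <v, e_j> = <v, u_j> / sqrt(<u_j, u_j>), so |<v, e_j>|^2 = <v, u_j>^2 / <u_j, u_j>.
Coefficients: <v, e_1> = -6/sqrt(6), <v, e_2> = -6/sqrt(12).
Square and sum: Σ |<v, e_j>|^2 = 9.
Compute ||v||^2 = v·v = 17.
Deficit = 17 − 9 = 8 ≥ 0, confirming Bessel's inequality. (The deficit equals ||v − Σ <v,e_j> e_j||^2, the squared distance from v to span{e_j}.)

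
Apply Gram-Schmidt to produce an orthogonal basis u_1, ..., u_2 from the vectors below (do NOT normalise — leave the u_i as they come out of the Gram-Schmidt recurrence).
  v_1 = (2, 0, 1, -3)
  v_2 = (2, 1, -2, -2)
Orthogonal basis:
  u_1 = (2, 0, 1, -3)
  u_2 = (6/7, 1, -18/7, -2/7)

Apply the Gram-Schmidt recurrence
  u_1 = v_1
  u_i = v_i − Σ_{j<i} ((v_i · u_j) / (u_j · u_j)) · u_j.

Step by step this gives:
  u_1 = (2, 0, 1, -3)
  u_2 = (6/7, 1, -18/7, -2/7)

Orthogonality check:
  u_2 · u_1 = 0 (should be 0)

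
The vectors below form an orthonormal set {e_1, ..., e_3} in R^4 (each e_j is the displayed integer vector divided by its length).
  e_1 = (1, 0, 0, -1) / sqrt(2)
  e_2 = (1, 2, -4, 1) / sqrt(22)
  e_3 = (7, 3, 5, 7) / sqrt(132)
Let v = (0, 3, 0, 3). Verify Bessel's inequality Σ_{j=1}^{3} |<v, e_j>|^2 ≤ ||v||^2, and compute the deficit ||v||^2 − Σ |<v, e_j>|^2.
Σ |<v, e_j>|^2 = 15; ||v||^2 = 18; deficit = 3

Write each e_j = u_j / sqrt(<u_j, u_j>) where u_j is the displayed integer vector. Then <v, e_j> = <v, u_j> / sqrt(<u_j, u_j>), so |<v, e_j>|^2 = <v, u_j>^2 / <u_j, u_j>.
Coefficients: <v, e_1> = -3/sqrt(2), <v, e_2> = 9/sqrt(22), <v, e_3> = 30/sqrt(132).
Square and sum: Σ |<v, e_j>|^2 = 15.
Compute ||v||^2 = v·v = 18.
Deficit = 18 − 15 = 3 ≥ 0, confirming Bessel's inequality. (The deficit equals ||v − Σ <v,e_j> e_j||^2, the squared distance from v to span{e_j}.)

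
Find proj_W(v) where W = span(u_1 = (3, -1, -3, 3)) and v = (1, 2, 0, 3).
proj_W(v) = (15/14, -5/14, -15/14, 15/14)

Set up U = [u_1 | ... | u_1] ∈ R^(4×1). The projector onto W = col(U) is P = U (U^T U)^(-1) U^T.
Compute U^T U =
  [28],
and U^T v = (10).
Solve U^T U · c = U^T v for the coefficients: c = (5/14). The projection is proj_W(v) = U c.
Check: (v - proj_W(v)) · u_1 = 0  (should be 0).
Result: proj_W(v) = (15/14, -5/14, -15/14, 15/14).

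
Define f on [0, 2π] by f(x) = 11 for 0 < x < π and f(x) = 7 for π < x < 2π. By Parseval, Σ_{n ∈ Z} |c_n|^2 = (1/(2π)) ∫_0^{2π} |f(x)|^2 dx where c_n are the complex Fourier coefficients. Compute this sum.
Σ |c_n|^2 = 85

Parseval equates the L^2 energy of f (normalised by 1/(2π)) with the ℓ^2 sum of its Fourier coefficients: (1/(2π)) ∫_0^{2π} |f|^2 = Σ |c_n|^2.
Compute the left side: (1/(2π)) [∫_0^π 11^2 dx + ∫_π^{2π} 7^2 dx] = (1/(2π)) · (121π + 49π) = (121 + 49)/2 = 85.
So Σ_{n ∈ Z} |c_n|^2 = 85.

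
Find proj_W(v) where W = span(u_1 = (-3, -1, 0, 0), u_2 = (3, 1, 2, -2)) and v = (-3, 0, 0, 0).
proj_W(v) = (-27/10, -9/10, 0, 0)

Set up U = [u_1 | ... | u_2] ∈ R^(4×2). The projector onto W = col(U) is P = U (U^T U)^(-1) U^T.
Compute U^T U =
  [10, -10]
  [-10, 18],
and U^T v = (9, -9).
Solve U^T U · c = U^T v for the coefficients: c = (9/10, 0). The projection is proj_W(v) = U c.
Check: (v - proj_W(v)) · u_1 = 0  (should be 0).
Check: (v - proj_W(v)) · u_2 = 0  (should be 0).
Result: proj_W(v) = (-27/10, -9/10, 0, 0).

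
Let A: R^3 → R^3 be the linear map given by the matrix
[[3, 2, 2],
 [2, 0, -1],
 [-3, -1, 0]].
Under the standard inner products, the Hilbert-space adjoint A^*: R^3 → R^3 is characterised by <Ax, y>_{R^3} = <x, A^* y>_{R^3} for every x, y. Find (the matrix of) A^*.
A^* = A^T =
[[3, 2, -3],
 [2, 0, -1],
 [2, -1, 0]]

For real matrices with standard dot products, the defining identity <Ax, y> = <x, A^* y> gives (Ax)^T y = x^T (A^*) y, i.e. x^T A^T y = x^T (A^*) y. Since this holds for all x, y, we must have A^* = A^T. Therefore
A^* =
[[3, 2, -3],
 [2, 0, -1],
 [2, -1, 0]].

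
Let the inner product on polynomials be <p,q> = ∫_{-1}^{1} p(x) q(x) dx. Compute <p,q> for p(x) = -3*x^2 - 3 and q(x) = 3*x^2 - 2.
<p,q> = 32/5

Expand the product: p(x)·q(x) = -9*x^4 - 3*x^2 + 6.
∫_{-1}^{1} of each monomial x^k gives [2/(k+1) if k even, 0 if k odd]. Integrating term-by-term (or equivalently evaluating the antiderivative F(x) = -9*x^5/5 - x^3 + 6*x at the endpoints):
  F(1) − F(−1) = 16/5 − (-16/5) = 32/5.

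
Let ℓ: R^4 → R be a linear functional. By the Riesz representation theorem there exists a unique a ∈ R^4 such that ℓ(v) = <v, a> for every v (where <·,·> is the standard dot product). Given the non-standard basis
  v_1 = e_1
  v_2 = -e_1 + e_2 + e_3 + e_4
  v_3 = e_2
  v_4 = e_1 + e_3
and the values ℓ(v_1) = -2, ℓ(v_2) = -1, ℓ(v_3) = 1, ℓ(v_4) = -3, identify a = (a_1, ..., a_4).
a = (-2, 1, -1, -3)

Write a = (a_1, ..., a_4) in the standard basis. For each basis vector v_i, ℓ(v_i) = <v_i, a> is a linear equation in the a_j's. Collect the n equations into a matrix system V a = ℓ, where row i of V is v_i (expressed in the standard basis). Since V is invertible (lower-triangular with 1s on the diagonal, up to permutation), solve by back-substitution:
  V =
[[1, 0, 0, 0],
 [-1, 1, 1, 1],
 [0, 1, 0, 0],
 [1, 0, 1, 0]]
  V a = (-2, -1, 1, -3)
Solving gives a = (-2, 1, -1, -3).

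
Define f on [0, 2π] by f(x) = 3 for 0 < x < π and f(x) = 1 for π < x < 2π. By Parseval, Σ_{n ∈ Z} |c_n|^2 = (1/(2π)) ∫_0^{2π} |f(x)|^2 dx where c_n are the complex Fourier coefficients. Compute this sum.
Σ |c_n|^2 = 5

Parseval equates the L^2 energy of f (normalised by 1/(2π)) with the ℓ^2 sum of its Fourier coefficients: (1/(2π)) ∫_0^{2π} |f|^2 = Σ |c_n|^2.
Compute the left side: (1/(2π)) [∫_0^π 3^2 dx + ∫_π^{2π} 1^2 dx] = (1/(2π)) · (9π + 1π) = (9 + 1)/2 = 5.
So Σ_{n ∈ Z} |c_n|^2 = 5.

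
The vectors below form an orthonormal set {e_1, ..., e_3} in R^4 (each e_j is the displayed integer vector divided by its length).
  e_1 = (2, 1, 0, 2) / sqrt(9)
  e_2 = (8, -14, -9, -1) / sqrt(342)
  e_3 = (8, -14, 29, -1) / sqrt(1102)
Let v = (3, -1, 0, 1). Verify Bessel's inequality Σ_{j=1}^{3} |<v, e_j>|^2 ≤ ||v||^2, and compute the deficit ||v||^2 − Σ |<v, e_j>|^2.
Σ |<v, e_j>|^2 = 310/29; ||v||^2 = 11; deficit = 9/29

Write each e_j = u_j / sqrt(<u_j, u_j>) where u_j is the displayed integer vector. Then <v, e_j> = <v, u_j> / sqrt(<u_j, u_j>), so |<v, e_j>|^2 = <v, u_j>^2 / <u_j, u_j>.
Coefficients: <v, e_1> = 7/sqrt(9), <v, e_2> = 37/sqrt(342), <v, e_3> = 37/sqrt(1102).
Square and sum: Σ |<v, e_j>|^2 = 310/29.
Compute ||v||^2 = v·v = 11.
Deficit = 11 − 310/29 = 9/29 ≥ 0, confirming Bessel's inequality. (The deficit equals ||v − Σ <v,e_j> e_j||^2, the squared distance from v to span{e_j}.)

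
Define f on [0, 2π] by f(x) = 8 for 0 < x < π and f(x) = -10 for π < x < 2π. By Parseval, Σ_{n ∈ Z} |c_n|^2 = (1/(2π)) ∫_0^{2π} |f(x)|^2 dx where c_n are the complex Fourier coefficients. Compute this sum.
Σ |c_n|^2 = 82

Parseval equates the L^2 energy of f (normalised by 1/(2π)) with the ℓ^2 sum of its Fourier coefficients: (1/(2π)) ∫_0^{2π} |f|^2 = Σ |c_n|^2.
Compute the left side: (1/(2π)) [∫_0^π 8^2 dx + ∫_π^{2π} (-10)^2 dx] = (1/(2π)) · (64π + 100π) = (64 + 100)/2 = 82.
So Σ_{n ∈ Z} |c_n|^2 = 82.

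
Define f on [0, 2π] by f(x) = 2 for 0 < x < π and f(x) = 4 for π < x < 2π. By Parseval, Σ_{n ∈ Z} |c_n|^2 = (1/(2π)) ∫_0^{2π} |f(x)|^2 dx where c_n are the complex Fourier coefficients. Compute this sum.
Σ |c_n|^2 = 10

Parseval equates the L^2 energy of f (normalised by 1/(2π)) with the ℓ^2 sum of its Fourier coefficients: (1/(2π)) ∫_0^{2π} |f|^2 = Σ |c_n|^2.
Compute the left side: (1/(2π)) [∫_0^π 2^2 dx + ∫_π^{2π} 4^2 dx] = (1/(2π)) · (4π + 16π) = (4 + 16)/2 = 10.
So Σ_{n ∈ Z} |c_n|^2 = 10.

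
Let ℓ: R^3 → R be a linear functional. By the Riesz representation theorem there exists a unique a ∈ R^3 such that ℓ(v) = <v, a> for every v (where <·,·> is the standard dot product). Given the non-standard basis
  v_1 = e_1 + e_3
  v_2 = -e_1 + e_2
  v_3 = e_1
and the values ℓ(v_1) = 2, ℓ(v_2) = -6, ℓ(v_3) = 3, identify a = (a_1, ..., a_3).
a = (3, -3, -1)

Write a = (a_1, ..., a_3) in the standard basis. For each basis vector v_i, ℓ(v_i) = <v_i, a> is a linear equation in the a_j's. Collect the n equations into a matrix system V a = ℓ, where row i of V is v_i (expressed in the standard basis). Since V is invertible (lower-triangular with 1s on the diagonal, up to permutation), solve by back-substitution:
  V =
[[1, 0, 1],
 [-1, 1, 0],
 [1, 0, 0]]
  V a = (2, -6, 3)
Solving gives a = (3, -3, -1).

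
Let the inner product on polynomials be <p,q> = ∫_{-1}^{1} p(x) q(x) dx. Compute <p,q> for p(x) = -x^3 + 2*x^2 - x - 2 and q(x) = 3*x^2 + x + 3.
<p,q> = -32/3

Expand the product: p(x)·q(x) = -3*x^5 + 5*x^4 - 4*x^3 - x^2 - 5*x - 6.
∫_{-1}^{1} of each monomial x^k gives [2/(k+1) if k even, 0 if k odd]. Integrating term-by-term (or equivalently evaluating the antiderivative F(x) = -x^6/2 + x^5 - x^4 - x^3/3 - 5*x^2/2 - 6*x at the endpoints):
  F(1) − F(−1) = -28/3 − (4/3) = -32/3.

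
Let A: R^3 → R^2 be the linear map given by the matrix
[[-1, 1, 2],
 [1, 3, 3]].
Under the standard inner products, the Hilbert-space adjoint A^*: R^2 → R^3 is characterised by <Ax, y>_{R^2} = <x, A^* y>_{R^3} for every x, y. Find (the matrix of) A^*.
A^* = A^T =
[[-1, 1],
 [1, 3],
 [2, 3]]

For real matrices with standard dot products, the defining identity <Ax, y> = <x, A^* y> gives (Ax)^T y = x^T (A^*) y, i.e. x^T A^T y = x^T (A^*) y. Since this holds for all x, y, we must have A^* = A^T. Therefore
A^* =
[[-1, 1],
 [1, 3],
 [2, 3]].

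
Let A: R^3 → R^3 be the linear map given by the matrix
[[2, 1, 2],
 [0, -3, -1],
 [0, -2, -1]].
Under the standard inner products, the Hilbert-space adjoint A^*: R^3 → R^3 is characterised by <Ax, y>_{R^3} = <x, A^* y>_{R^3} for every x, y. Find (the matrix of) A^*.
A^* = A^T =
[[2, 0, 0],
 [1, -3, -2],
 [2, -1, -1]]

For real matrices with standard dot products, the defining identity <Ax, y> = <x, A^* y> gives (Ax)^T y = x^T (A^*) y, i.e. x^T A^T y = x^T (A^*) y. Since this holds for all x, y, we must have A^* = A^T. Therefore
A^* =
[[2, 0, 0],
 [1, -3, -2],
 [2, -1, -1]].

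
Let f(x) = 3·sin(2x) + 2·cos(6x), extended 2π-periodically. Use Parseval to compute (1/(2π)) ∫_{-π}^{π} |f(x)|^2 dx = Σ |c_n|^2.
Σ |c_n|^2 = 13/2

Expand |f|^2 and use orthogonality of {sin(nx), cos(mx)} on [-π, π]:
  ∫_{-π}^{π} sin(nx)^2 dx = π, ∫ cos(mx)^2 dx = π, and cross terms integrate to 0.
So ∫_{-π}^{π} f(x)^2 dx = 3^2 · π + 2^2 · π = (9 + 4)π.
Divide by 2π: (9 + 4)/2 = 13/2.
By Parseval, this equals Σ |c_n|^2.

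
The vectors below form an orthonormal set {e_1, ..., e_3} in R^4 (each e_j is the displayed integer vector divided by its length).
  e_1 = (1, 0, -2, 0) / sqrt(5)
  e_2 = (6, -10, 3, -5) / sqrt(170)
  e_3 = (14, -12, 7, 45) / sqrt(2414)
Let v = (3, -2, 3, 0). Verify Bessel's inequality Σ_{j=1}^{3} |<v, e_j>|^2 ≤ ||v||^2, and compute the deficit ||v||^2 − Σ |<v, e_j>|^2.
Σ |<v, e_j>|^2 = 1273/71; ||v||^2 = 22; deficit = 289/71

Write each e_j = u_j / sqrt(<u_j, u_j>) where u_j is the displayed integer vector. Then <v, e_j> = <v, u_j> / sqrt(<u_j, u_j>), so |<v, e_j>|^2 = <v, u_j>^2 / <u_j, u_j>.
Coefficients: <v, e_1> = -3/sqrt(5), <v, e_2> = 47/sqrt(170), <v, e_3> = 87/sqrt(2414).
Square and sum: Σ |<v, e_j>|^2 = 1273/71.
Compute ||v||^2 = v·v = 22.
Deficit = 22 − 1273/71 = 289/71 ≥ 0, confirming Bessel's inequality. (The deficit equals ||v − Σ <v,e_j> e_j||^2, the squared distance from v to span{e_j}.)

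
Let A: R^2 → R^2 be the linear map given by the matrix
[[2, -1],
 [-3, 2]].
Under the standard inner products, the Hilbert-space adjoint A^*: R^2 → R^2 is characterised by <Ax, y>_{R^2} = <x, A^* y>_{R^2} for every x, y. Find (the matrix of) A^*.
A^* = A^T =
[[2, -3],
 [-1, 2]]

For real matrices with standard dot products, the defining identity <Ax, y> = <x, A^* y> gives (Ax)^T y = x^T (A^*) y, i.e. x^T A^T y = x^T (A^*) y. Since this holds for all x, y, we must have A^* = A^T. Therefore
A^* =
[[2, -3],
 [-1, 2]].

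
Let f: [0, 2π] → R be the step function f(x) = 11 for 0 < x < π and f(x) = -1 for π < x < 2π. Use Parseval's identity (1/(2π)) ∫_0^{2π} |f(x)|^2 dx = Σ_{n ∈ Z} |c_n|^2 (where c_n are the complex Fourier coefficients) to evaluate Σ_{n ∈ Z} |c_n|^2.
Σ |c_n|^2 = 61

Parseval equates the L^2 energy of f (normalised by 1/(2π)) with the ℓ^2 sum of its Fourier coefficients: (1/(2π)) ∫_0^{2π} |f|^2 = Σ |c_n|^2.
Compute the left side: (1/(2π)) [∫_0^π 11^2 dx + ∫_π^{2π} (-1)^2 dx] = (1/(2π)) · (121π + 1π) = (121 + 1)/2 = 61.
So Σ_{n ∈ Z} |c_n|^2 = 61.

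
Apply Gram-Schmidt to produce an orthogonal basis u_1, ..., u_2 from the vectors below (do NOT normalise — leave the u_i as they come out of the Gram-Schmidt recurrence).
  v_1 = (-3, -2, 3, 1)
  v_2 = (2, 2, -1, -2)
Orthogonal basis:
  u_1 = (-3, -2, 3, 1)
  u_2 = (1/23, 16/23, 22/23, -31/23)

Apply the Gram-Schmidt recurrence
  u_1 = v_1
  u_i = v_i − Σ_{j<i} ((v_i · u_j) / (u_j · u_j)) · u_j.

Step by step this gives:
  u_1 = (-3, -2, 3, 1)
  u_2 = (1/23, 16/23, 22/23, -31/23)

Orthogonality check:
  u_2 · u_1 = 0 (should be 0)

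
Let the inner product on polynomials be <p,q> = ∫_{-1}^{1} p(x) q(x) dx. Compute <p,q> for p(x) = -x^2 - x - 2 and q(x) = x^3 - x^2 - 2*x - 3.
<p,q> = 50/3

Expand the product: p(x)·q(x) = -x^5 + x^3 + 7*x^2 + 7*x + 6.
∫_{-1}^{1} of each monomial x^k gives [2/(k+1) if k even, 0 if k odd]. Integrating term-by-term (or equivalently evaluating the antiderivative F(x) = -x^6/6 + x^4/4 + 7*x^3/3 + 7*x^2/2 + 6*x at the endpoints):
  F(1) − F(−1) = 143/12 − (-19/4) = 50/3.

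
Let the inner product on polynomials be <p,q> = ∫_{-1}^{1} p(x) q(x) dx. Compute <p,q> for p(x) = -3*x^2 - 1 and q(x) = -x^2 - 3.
<p,q> = 208/15

Expand the product: p(x)·q(x) = 3*x^4 + 10*x^2 + 3.
∫_{-1}^{1} of each monomial x^k gives [2/(k+1) if k even, 0 if k odd]. Integrating term-by-term (or equivalently evaluating the antiderivative F(x) = 3*x^5/5 + 10*x^3/3 + 3*x at the endpoints):
  F(1) − F(−1) = 104/15 − (-104/15) = 208/15.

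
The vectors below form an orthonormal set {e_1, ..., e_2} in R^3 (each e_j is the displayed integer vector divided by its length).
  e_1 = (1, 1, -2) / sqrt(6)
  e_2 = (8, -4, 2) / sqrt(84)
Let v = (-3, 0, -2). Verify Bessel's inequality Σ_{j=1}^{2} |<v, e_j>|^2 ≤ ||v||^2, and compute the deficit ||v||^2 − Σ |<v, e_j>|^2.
Σ |<v, e_j>|^2 = 19/2; ||v||^2 = 13; deficit = 7/2

Write each e_j = u_j / sqrt(<u_j, u_j>) where u_j is the displayed integer vector. Then <v, e_j> = <v, u_j> / sqrt(<u_j, u_j>), so |<v, e_j>|^2 = <v, u_j>^2 / <u_j, u_j>.
Coefficients: <v, e_1> = 1/sqrt(6), <v, e_2> = -28/sqrt(84).
Square and sum: Σ |<v, e_j>|^2 = 19/2.
Compute ||v||^2 = v·v = 13.
Deficit = 13 − 19/2 = 7/2 ≥ 0, confirming Bessel's inequality. (The deficit equals ||v − Σ <v,e_j> e_j||^2, the squared distance from v to span{e_j}.)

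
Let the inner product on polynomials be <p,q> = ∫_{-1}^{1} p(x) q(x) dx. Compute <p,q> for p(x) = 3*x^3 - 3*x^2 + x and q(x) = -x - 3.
<p,q> = 62/15

Expand the product: p(x)·q(x) = -3*x^4 - 6*x^3 + 8*x^2 - 3*x.
∫_{-1}^{1} of each monomial x^k gives [2/(k+1) if k even, 0 if k odd]. Integrating term-by-term (or equivalently evaluating the antiderivative F(x) = -3*x^5/5 - 3*x^4/2 + 8*x^3/3 - 3*x^2/2 at the endpoints):
  F(1) − F(−1) = -14/15 − (-76/15) = 62/15.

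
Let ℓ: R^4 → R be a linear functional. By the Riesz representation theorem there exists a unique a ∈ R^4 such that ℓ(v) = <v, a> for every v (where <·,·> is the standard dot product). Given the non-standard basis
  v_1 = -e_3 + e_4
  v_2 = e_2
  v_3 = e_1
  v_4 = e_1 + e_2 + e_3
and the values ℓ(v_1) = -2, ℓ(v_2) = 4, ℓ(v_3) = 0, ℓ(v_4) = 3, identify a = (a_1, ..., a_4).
a = (0, 4, -1, -3)

Write a = (a_1, ..., a_4) in the standard basis. For each basis vector v_i, ℓ(v_i) = <v_i, a> is a linear equation in the a_j's. Collect the n equations into a matrix system V a = ℓ, where row i of V is v_i (expressed in the standard basis). Since V is invertible (lower-triangular with 1s on the diagonal, up to permutation), solve by back-substitution:
  V =
[[0, 0, -1, 1],
 [0, 1, 0, 0],
 [1, 0, 0, 0],
 [1, 1, 1, 0]]
  V a = (-2, 4, 0, 3)
Solving gives a = (0, 4, -1, -3).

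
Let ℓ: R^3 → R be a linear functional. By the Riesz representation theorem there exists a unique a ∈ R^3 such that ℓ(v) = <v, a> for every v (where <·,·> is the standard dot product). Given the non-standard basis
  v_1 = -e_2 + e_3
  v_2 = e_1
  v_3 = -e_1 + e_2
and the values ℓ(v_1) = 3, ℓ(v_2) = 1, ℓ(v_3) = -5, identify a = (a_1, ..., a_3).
a = (1, -4, -1)

Write a = (a_1, ..., a_3) in the standard basis. For each basis vector v_i, ℓ(v_i) = <v_i, a> is a linear equation in the a_j's. Collect the n equations into a matrix system V a = ℓ, where row i of V is v_i (expressed in the standard basis). Since V is invertible (lower-triangular with 1s on the diagonal, up to permutation), solve by back-substitution:
  V =
[[0, -1, 1],
 [1, 0, 0],
 [-1, 1, 0]]
  V a = (3, 1, -5)
Solving gives a = (1, -4, -1).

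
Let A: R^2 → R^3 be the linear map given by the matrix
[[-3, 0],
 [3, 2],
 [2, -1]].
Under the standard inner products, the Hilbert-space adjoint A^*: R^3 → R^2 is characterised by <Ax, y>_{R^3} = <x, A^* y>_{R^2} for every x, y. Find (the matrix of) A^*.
A^* = A^T =
[[-3, 3, 2],
 [0, 2, -1]]

For real matrices with standard dot products, the defining identity <Ax, y> = <x, A^* y> gives (Ax)^T y = x^T (A^*) y, i.e. x^T A^T y = x^T (A^*) y. Since this holds for all x, y, we must have A^* = A^T. Therefore
A^* =
[[-3, 3, 2],
 [0, 2, -1]].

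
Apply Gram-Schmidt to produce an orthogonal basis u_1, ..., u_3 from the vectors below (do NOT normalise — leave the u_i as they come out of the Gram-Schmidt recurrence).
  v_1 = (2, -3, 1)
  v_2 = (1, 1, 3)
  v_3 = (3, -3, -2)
Orthogonal basis:
  u_1 = (2, -3, 1)
  u_2 = (5/7, 10/7, 20/7)
  u_3 = (5/3, 5/6, -5/6)

Apply the Gram-Schmidt recurrence
  u_1 = v_1
  u_i = v_i − Σ_{j<i} ((v_i · u_j) / (u_j · u_j)) · u_j.

Step by step this gives:
  u_1 = (2, -3, 1)
  u_2 = (5/7, 10/7, 20/7)
  u_3 = (5/3, 5/6, -5/6)

Orthogonality check:
  u_2 · u_1 = 0 (should be 0)
  u_3 · u_1 = 0 (should be 0)
  u_3 · u_2 = 0 (should be 0)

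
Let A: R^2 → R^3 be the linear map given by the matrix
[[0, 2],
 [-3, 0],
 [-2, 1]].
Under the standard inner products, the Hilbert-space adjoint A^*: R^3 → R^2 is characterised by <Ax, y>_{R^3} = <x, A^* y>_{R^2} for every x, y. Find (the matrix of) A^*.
A^* = A^T =
[[0, -3, -2],
 [2, 0, 1]]

For real matrices with standard dot products, the defining identity <Ax, y> = <x, A^* y> gives (Ax)^T y = x^T (A^*) y, i.e. x^T A^T y = x^T (A^*) y. Since this holds for all x, y, we must have A^* = A^T. Therefore
A^* =
[[0, -3, -2],
 [2, 0, 1]].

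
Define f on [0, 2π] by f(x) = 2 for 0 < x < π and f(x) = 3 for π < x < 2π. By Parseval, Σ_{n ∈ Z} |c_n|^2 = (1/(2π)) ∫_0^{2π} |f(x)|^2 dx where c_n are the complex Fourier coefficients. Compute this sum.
Σ |c_n|^2 = 13/2

Parseval equates the L^2 energy of f (normalised by 1/(2π)) with the ℓ^2 sum of its Fourier coefficients: (1/(2π)) ∫_0^{2π} |f|^2 = Σ |c_n|^2.
Compute the left side: (1/(2π)) [∫_0^π 2^2 dx + ∫_π^{2π} 3^2 dx] = (1/(2π)) · (4π + 9π) = (4 + 9)/2 = 13/2.
So Σ_{n ∈ Z} |c_n|^2 = 13/2.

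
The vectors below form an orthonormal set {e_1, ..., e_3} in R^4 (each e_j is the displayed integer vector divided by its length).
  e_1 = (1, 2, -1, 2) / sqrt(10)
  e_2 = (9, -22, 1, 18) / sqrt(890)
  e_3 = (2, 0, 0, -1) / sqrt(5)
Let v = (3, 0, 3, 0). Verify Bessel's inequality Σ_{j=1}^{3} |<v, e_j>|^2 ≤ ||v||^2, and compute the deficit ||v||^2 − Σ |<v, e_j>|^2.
Σ |<v, e_j>|^2 = 3654/445; ||v||^2 = 18; deficit = 4356/445

Write each e_j = u_j / sqrt(<u_j, u_j>) where u_j is the displayed integer vector. Then <v, e_j> = <v, u_j> / sqrt(<u_j, u_j>), so |<v, e_j>|^2 = <v, u_j>^2 / <u_j, u_j>.
Coefficients: <v, e_1> = 0/sqrt(10), <v, e_2> = 30/sqrt(890), <v, e_3> = 6/sqrt(5).
Square and sum: Σ |<v, e_j>|^2 = 3654/445.
Compute ||v||^2 = v·v = 18.
Deficit = 18 − 3654/445 = 4356/445 ≥ 0, confirming Bessel's inequality. (The deficit equals ||v − Σ <v,e_j> e_j||^2, the squared distance from v to span{e_j}.)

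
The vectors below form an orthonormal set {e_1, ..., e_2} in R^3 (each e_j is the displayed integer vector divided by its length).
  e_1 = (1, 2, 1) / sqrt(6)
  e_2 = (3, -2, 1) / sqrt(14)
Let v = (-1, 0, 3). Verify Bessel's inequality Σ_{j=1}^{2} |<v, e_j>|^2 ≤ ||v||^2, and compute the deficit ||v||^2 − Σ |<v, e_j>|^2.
Σ |<v, e_j>|^2 = 2/3; ||v||^2 = 10; deficit = 28/3

Write each e_j = u_j / sqrt(<u_j, u_j>) where u_j is the displayed integer vector. Then <v, e_j> = <v, u_j> / sqrt(<u_j, u_j>), so |<v, e_j>|^2 = <v, u_j>^2 / <u_j, u_j>.
Coefficients: <v, e_1> = 2/sqrt(6), <v, e_2> = 0/sqrt(14).
Square and sum: Σ |<v, e_j>|^2 = 2/3.
Compute ||v||^2 = v·v = 10.
Deficit = 10 − 2/3 = 28/3 ≥ 0, confirming Bessel's inequality. (The deficit equals ||v − Σ <v,e_j> e_j||^2, the squared distance from v to span{e_j}.)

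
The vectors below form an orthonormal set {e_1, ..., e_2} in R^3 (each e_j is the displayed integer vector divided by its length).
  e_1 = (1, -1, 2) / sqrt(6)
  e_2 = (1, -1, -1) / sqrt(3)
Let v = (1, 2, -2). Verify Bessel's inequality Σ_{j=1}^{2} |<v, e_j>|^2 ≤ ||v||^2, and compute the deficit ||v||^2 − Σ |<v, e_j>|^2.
Σ |<v, e_j>|^2 = 9/2; ||v||^2 = 9; deficit = 9/2

Write each e_j = u_j / sqrt(<u_j, u_j>) where u_j is the displayed integer vector. Then <v, e_j> = <v, u_j> / sqrt(<u_j, u_j>), so |<v, e_j>|^2 = <v, u_j>^2 / <u_j, u_j>.
Coefficients: <v, e_1> = -5/sqrt(6), <v, e_2> = 1/sqrt(3).
Square and sum: Σ |<v, e_j>|^2 = 9/2.
Compute ||v||^2 = v·v = 9.
Deficit = 9 − 9/2 = 9/2 ≥ 0, confirming Bessel's inequality. (The deficit equals ||v − Σ <v,e_j> e_j||^2, the squared distance from v to span{e_j}.)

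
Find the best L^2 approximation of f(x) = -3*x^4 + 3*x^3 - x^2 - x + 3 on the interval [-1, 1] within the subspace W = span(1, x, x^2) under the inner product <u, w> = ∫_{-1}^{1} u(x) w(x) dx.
g(x) = -25*x^2/7 + 4*x/5 + 114/35

The best approximation g ∈ W is the orthogonal projection of f onto W. Writing g = a_0 + a_1 x + a_2 x^2, the coefficients solve the normal equations G · a = b where
  G_{ij} = <φ_i, φ_j> and b_i = <f, φ_i>, with φ_0 = 1, φ_1 = x, φ_2 = x^2.
G =
  [2, 0, 2/3]
  [0, 2/3, 0]
  [2/3, 0, 2/5],
b = (62/15, 8/15, 26/35).
Solving gives a_0 = 114/35, a_1 = 4/5, a_2 = -25/7, so
  g(x) = -25*x^2/7 + 4*x/5 + 114/35.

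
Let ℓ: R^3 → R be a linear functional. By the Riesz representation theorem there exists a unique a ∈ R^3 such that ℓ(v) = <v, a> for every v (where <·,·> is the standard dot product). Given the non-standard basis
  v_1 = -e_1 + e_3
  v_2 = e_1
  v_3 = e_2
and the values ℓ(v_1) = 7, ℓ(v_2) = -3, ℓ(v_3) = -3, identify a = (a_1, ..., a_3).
a = (-3, -3, 4)

Write a = (a_1, ..., a_3) in the standard basis. For each basis vector v_i, ℓ(v_i) = <v_i, a> is a linear equation in the a_j's. Collect the n equations into a matrix system V a = ℓ, where row i of V is v_i (expressed in the standard basis). Since V is invertible (lower-triangular with 1s on the diagonal, up to permutation), solve by back-substitution:
  V =
[[-1, 0, 1],
 [1, 0, 0],
 [0, 1, 0]]
  V a = (7, -3, -3)
Solving gives a = (-3, -3, 4).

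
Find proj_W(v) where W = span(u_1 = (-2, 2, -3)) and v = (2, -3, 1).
proj_W(v) = (26/17, -26/17, 39/17)

Set up U = [u_1 | ... | u_1] ∈ R^(3×1). The projector onto W = col(U) is P = U (U^T U)^(-1) U^T.
Compute U^T U =
  [17],
and U^T v = (-13).
Solve U^T U · c = U^T v for the coefficients: c = (-13/17). The projection is proj_W(v) = U c.
Check: (v - proj_W(v)) · u_1 = 0  (should be 0).
Result: proj_W(v) = (26/17, -26/17, 39/17).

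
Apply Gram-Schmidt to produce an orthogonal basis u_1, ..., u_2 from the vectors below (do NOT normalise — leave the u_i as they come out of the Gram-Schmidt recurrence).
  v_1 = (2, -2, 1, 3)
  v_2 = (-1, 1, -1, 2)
Orthogonal basis:
  u_1 = (2, -2, 1, 3)
  u_2 = (-10/9, 10/9, -19/18, 11/6)

Apply the Gram-Schmidt recurrence
  u_1 = v_1
  u_i = v_i − Σ_{j<i} ((v_i · u_j) / (u_j · u_j)) · u_j.

Step by step this gives:
  u_1 = (2, -2, 1, 3)
  u_2 = (-10/9, 10/9, -19/18, 11/6)

Orthogonality check:
  u_2 · u_1 = 0 (should be 0)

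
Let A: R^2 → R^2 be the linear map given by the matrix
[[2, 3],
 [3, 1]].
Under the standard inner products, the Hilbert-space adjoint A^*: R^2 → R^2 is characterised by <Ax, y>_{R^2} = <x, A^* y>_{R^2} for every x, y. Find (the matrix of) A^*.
A^* = A^T =
[[2, 3],
 [3, 1]]

For real matrices with standard dot products, the defining identity <Ax, y> = <x, A^* y> gives (Ax)^T y = x^T (A^*) y, i.e. x^T A^T y = x^T (A^*) y. Since this holds for all x, y, we must have A^* = A^T. Therefore
A^* =
[[2, 3],
 [3, 1]].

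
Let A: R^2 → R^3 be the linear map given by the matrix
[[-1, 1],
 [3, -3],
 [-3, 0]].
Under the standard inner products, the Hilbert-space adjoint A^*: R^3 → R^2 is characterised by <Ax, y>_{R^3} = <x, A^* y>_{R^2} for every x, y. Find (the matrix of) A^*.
A^* = A^T =
[[-1, 3, -3],
 [1, -3, 0]]

For real matrices with standard dot products, the defining identity <Ax, y> = <x, A^* y> gives (Ax)^T y = x^T (A^*) y, i.e. x^T A^T y = x^T (A^*) y. Since this holds for all x, y, we must have A^* = A^T. Therefore
A^* =
[[-1, 3, -3],
 [1, -3, 0]].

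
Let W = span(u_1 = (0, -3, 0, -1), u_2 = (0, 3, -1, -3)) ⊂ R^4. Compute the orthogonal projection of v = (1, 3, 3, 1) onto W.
proj_W(v) = (0, 213/77, 15/77, 131/77)

Set up U = [u_1 | ... | u_2] ∈ R^(4×2). The projector onto W = col(U) is P = U (U^T U)^(-1) U^T.
Compute U^T U =
  [10, -6]
  [-6, 19],
and U^T v = (-10, 3).
Solve U^T U · c = U^T v for the coefficients: c = (-86/77, -15/77). The projection is proj_W(v) = U c.
Check: (v - proj_W(v)) · u_1 = 0  (should be 0).
Check: (v - proj_W(v)) · u_2 = 0  (should be 0).
Result: proj_W(v) = (0, 213/77, 15/77, 131/77).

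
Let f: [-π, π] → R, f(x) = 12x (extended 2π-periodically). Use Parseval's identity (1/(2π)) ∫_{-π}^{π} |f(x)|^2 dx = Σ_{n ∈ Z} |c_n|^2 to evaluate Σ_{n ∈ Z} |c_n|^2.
Σ |c_n|^2 = 48π^2

Expand and integrate term by term over [-π, π]:
  ∫ (12x)^2 dx = 144·(2π^3/3); ∫ 2·12·(0)·x dx = 0 (odd integrand); ∫ 0^2 dx = 0·2π.
So (1/(2π)) ∫_{-π}^{π} (12x)^2 dx = 144π^2/3 + 0 = 48π^2.
Parseval ⇒ Σ |c_n|^2 = 48π^2.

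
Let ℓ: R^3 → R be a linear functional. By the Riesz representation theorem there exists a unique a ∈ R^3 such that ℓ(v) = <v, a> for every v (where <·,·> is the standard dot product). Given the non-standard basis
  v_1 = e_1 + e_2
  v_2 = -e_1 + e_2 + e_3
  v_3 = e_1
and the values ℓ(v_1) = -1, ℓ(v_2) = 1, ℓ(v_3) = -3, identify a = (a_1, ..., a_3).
a = (-3, 2, -4)

Write a = (a_1, ..., a_3) in the standard basis. For each basis vector v_i, ℓ(v_i) = <v_i, a> is a linear equation in the a_j's. Collect the n equations into a matrix system V a = ℓ, where row i of V is v_i (expressed in the standard basis). Since V is invertible (lower-triangular with 1s on the diagonal, up to permutation), solve by back-substitution:
  V =
[[1, 1, 0],
 [-1, 1, 1],
 [1, 0, 0]]
  V a = (-1, 1, -3)
Solving gives a = (-3, 2, -4).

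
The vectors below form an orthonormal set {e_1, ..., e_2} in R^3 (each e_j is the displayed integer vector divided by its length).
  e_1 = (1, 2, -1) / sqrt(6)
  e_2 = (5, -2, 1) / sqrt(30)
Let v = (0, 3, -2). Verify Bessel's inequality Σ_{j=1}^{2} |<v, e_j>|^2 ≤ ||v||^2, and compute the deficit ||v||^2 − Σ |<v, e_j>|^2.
Σ |<v, e_j>|^2 = 64/5; ||v||^2 = 13; deficit = 1/5

Write each e_j = u_j / sqrt(<u_j, u_j>) where u_j is the displayed integer vector. Then <v, e_j> = <v, u_j> / sqrt(<u_j, u_j>), so |<v, e_j>|^2 = <v, u_j>^2 / <u_j, u_j>.
Coefficients: <v, e_1> = 8/sqrt(6), <v, e_2> = -8/sqrt(30).
Square and sum: Σ |<v, e_j>|^2 = 64/5.
Compute ||v||^2 = v·v = 13.
Deficit = 13 − 64/5 = 1/5 ≥ 0, confirming Bessel's inequality. (The deficit equals ||v − Σ <v,e_j> e_j||^2, the squared distance from v to span{e_j}.)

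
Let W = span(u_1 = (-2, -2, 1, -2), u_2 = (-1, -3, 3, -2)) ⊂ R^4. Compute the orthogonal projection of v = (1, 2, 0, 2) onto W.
proj_W(v) = (123/74, 109/74, -22/37, 58/37)

Set up U = [u_1 | ... | u_2] ∈ R^(4×2). The projector onto W = col(U) is P = U (U^T U)^(-1) U^T.
Compute U^T U =
  [13, 15]
  [15, 23],
and U^T v = (-10, -11).
Solve U^T U · c = U^T v for the coefficients: c = (-65/74, 7/74). The projection is proj_W(v) = U c.
Check: (v - proj_W(v)) · u_1 = 0  (should be 0).
Check: (v - proj_W(v)) · u_2 = 0  (should be 0).
Result: proj_W(v) = (123/74, 109/74, -22/37, 58/37).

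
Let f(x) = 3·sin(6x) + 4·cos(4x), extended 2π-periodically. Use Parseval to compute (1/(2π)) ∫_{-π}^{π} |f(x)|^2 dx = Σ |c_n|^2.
Σ |c_n|^2 = 25/2

Expand |f|^2 and use orthogonality of {sin(nx), cos(mx)} on [-π, π]:
  ∫_{-π}^{π} sin(nx)^2 dx = π, ∫ cos(mx)^2 dx = π, and cross terms integrate to 0.
So ∫_{-π}^{π} f(x)^2 dx = 3^2 · π + 4^2 · π = (9 + 16)π.
Divide by 2π: (9 + 16)/2 = 25/2.
By Parseval, this equals Σ |c_n|^2.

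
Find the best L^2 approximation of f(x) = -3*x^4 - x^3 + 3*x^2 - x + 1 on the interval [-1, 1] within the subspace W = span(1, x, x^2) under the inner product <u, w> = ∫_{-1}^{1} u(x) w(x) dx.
g(x) = 3*x^2/7 - 8*x/5 + 44/35

The best approximation g ∈ W is the orthogonal projection of f onto W. Writing g = a_0 + a_1 x + a_2 x^2, the coefficients solve the normal equations G · a = b where
  G_{ij} = <φ_i, φ_j> and b_i = <f, φ_i>, with φ_0 = 1, φ_1 = x, φ_2 = x^2.
G =
  [2, 0, 2/3]
  [0, 2/3, 0]
  [2/3, 0, 2/5],
b = (14/5, -16/15, 106/105).
Solving gives a_0 = 44/35, a_1 = -8/5, a_2 = 3/7, so
  g(x) = 3*x^2/7 - 8*x/5 + 44/35.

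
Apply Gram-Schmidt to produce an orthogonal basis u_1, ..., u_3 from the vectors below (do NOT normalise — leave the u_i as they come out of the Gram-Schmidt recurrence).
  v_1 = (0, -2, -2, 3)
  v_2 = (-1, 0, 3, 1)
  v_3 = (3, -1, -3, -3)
Orthogonal basis:
  u_1 = (0, -2, -2, 3)
  u_2 = (-1, -6/17, 45/17, 26/17)
  u_3 = (138/89, -145/89, 64/89, -54/89)

Apply the Gram-Schmidt recurrence
  u_1 = v_1
  u_i = v_i − Σ_{j<i} ((v_i · u_j) / (u_j · u_j)) · u_j.

Step by step this gives:
  u_1 = (0, -2, -2, 3)
  u_2 = (-1, -6/17, 45/17, 26/17)
  u_3 = (138/89, -145/89, 64/89, -54/89)

Orthogonality check:
  u_2 · u_1 = 0 (should be 0)
  u_3 · u_1 = 0 (should be 0)
  u_3 · u_2 = 0 (should be 0)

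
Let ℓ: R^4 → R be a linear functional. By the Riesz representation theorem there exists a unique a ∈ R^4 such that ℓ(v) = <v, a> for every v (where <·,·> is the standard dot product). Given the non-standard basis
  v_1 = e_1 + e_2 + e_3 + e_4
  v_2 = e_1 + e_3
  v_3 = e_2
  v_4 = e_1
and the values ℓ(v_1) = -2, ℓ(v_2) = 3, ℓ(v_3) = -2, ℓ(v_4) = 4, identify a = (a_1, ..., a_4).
a = (4, -2, -1, -3)

Write a = (a_1, ..., a_4) in the standard basis. For each basis vector v_i, ℓ(v_i) = <v_i, a> is a linear equation in the a_j's. Collect the n equations into a matrix system V a = ℓ, where row i of V is v_i (expressed in the standard basis). Since V is invertible (lower-triangular with 1s on the diagonal, up to permutation), solve by back-substitution:
  V =
[[1, 1, 1, 1],
 [1, 0, 1, 0],
 [0, 1, 0, 0],
 [1, 0, 0, 0]]
  V a = (-2, 3, -2, 4)
Solving gives a = (4, -2, -1, -3).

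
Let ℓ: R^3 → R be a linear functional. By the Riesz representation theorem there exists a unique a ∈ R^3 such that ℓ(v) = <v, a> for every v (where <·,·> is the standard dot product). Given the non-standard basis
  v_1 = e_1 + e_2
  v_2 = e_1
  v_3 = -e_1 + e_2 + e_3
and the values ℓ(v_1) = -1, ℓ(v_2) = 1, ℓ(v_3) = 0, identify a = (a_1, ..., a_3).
a = (1, -2, 3)

Write a = (a_1, ..., a_3) in the standard basis. For each basis vector v_i, ℓ(v_i) = <v_i, a> is a linear equation in the a_j's. Collect the n equations into a matrix system V a = ℓ, where row i of V is v_i (expressed in the standard basis). Since V is invertible (lower-triangular with 1s on the diagonal, up to permutation), solve by back-substitution:
  V =
[[1, 1, 0],
 [1, 0, 0],
 [-1, 1, 1]]
  V a = (-1, 1, 0)
Solving gives a = (1, -2, 3).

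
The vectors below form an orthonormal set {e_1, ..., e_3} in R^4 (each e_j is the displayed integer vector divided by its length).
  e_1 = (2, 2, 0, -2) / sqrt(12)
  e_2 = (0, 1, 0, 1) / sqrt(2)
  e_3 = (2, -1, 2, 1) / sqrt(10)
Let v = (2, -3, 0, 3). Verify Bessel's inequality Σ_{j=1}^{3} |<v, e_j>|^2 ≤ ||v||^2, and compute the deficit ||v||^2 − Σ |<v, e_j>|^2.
Σ |<v, e_j>|^2 = 46/3; ||v||^2 = 22; deficit = 20/3

Write each e_j = u_j / sqrt(<u_j, u_j>) where u_j is the displayed integer vector. Then <v, e_j> = <v, u_j> / sqrt(<u_j, u_j>), so |<v, e_j>|^2 = <v, u_j>^2 / <u_j, u_j>.
Coefficients: <v, e_1> = -8/sqrt(12), <v, e_2> = 0/sqrt(2), <v, e_3> = 10/sqrt(10).
Square and sum: Σ |<v, e_j>|^2 = 46/3.
Compute ||v||^2 = v·v = 22.
Deficit = 22 − 46/3 = 20/3 ≥ 0, confirming Bessel's inequality. (The deficit equals ||v − Σ <v,e_j> e_j||^2, the squared distance from v to span{e_j}.)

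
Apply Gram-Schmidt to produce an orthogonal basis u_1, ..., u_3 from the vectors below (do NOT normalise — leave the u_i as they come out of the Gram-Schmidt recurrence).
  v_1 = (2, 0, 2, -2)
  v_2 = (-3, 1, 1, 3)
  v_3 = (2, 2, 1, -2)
Orthogonal basis:
  u_1 = (2, 0, 2, -2)
  u_2 = (-4/3, 1, 8/3, 4/3)
  u_3 = (9/35, 72/35, -18/35, -9/35)

Apply the Gram-Schmidt recurrence
  u_1 = v_1
  u_i = v_i − Σ_{j<i} ((v_i · u_j) / (u_j · u_j)) · u_j.

Step by step this gives:
  u_1 = (2, 0, 2, -2)
  u_2 = (-4/3, 1, 8/3, 4/3)
  u_3 = (9/35, 72/35, -18/35, -9/35)

Orthogonality check:
  u_2 · u_1 = 0 (should be 0)
  u_3 · u_1 = 0 (should be 0)
  u_3 · u_2 = 0 (should be 0)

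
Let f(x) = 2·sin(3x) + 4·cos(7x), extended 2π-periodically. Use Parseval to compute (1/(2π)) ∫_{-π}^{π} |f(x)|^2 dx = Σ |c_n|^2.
Σ |c_n|^2 = 10

Expand |f|^2 and use orthogonality of {sin(nx), cos(mx)} on [-π, π]:
  ∫_{-π}^{π} sin(nx)^2 dx = π, ∫ cos(mx)^2 dx = π, and cross terms integrate to 0.
So ∫_{-π}^{π} f(x)^2 dx = 2^2 · π + 4^2 · π = (4 + 16)π.
Divide by 2π: (4 + 16)/2 = 10.
By Parseval, this equals Σ |c_n|^2.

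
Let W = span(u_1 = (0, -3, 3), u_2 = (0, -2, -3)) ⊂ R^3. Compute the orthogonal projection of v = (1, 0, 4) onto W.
proj_W(v) = (0, 0, 4)

Set up U = [u_1 | ... | u_2] ∈ R^(3×2). The projector onto W = col(U) is P = U (U^T U)^(-1) U^T.
Compute U^T U =
  [18, -3]
  [-3, 13],
and U^T v = (12, -12).
Solve U^T U · c = U^T v for the coefficients: c = (8/15, -4/5). The projection is proj_W(v) = U c.
Check: (v - proj_W(v)) · u_1 = 0  (should be 0).
Check: (v - proj_W(v)) · u_2 = 0  (should be 0).
Result: proj_W(v) = (0, 0, 4).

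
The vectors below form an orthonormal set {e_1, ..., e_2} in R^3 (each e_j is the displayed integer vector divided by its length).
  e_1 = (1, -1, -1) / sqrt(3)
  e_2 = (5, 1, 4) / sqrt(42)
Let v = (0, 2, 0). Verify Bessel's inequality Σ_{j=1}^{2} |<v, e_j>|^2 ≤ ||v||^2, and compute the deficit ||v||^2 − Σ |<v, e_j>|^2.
Σ |<v, e_j>|^2 = 10/7; ||v||^2 = 4; deficit = 18/7

Write each e_j = u_j / sqrt(<u_j, u_j>) where u_j is the displayed integer vector. Then <v, e_j> = <v, u_j> / sqrt(<u_j, u_j>), so |<v, e_j>|^2 = <v, u_j>^2 / <u_j, u_j>.
Coefficients: <v, e_1> = -2/sqrt(3), <v, e_2> = 2/sqrt(42).
Square and sum: Σ |<v, e_j>|^2 = 10/7.
Compute ||v||^2 = v·v = 4.
Deficit = 4 − 10/7 = 18/7 ≥ 0, confirming Bessel's inequality. (The deficit equals ||v − Σ <v,e_j> e_j||^2, the squared distance from v to span{e_j}.)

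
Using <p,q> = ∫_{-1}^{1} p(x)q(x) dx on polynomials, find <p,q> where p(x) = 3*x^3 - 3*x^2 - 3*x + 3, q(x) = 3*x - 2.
<p,q> = -52/5

Expand the product: p(x)·q(x) = 9*x^4 - 15*x^3 - 3*x^2 + 15*x - 6.
∫_{-1}^{1} of each monomial x^k gives [2/(k+1) if k even, 0 if k odd]. Integrating term-by-term (or equivalently evaluating the antiderivative F(x) = 9*x^5/5 - 15*x^4/4 - x^3 + 15*x^2/2 - 6*x at the endpoints):
  F(1) − F(−1) = -29/20 − (179/20) = -52/5.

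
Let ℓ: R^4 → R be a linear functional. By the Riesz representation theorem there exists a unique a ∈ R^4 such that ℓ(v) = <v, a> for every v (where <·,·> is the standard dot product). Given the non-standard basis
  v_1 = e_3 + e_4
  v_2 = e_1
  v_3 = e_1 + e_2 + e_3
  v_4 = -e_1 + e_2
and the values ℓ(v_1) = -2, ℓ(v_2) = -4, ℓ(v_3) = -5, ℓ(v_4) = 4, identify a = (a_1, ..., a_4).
a = (-4, 0, -1, -1)

Write a = (a_1, ..., a_4) in the standard basis. For each basis vector v_i, ℓ(v_i) = <v_i, a> is a linear equation in the a_j's. Collect the n equations into a matrix system V a = ℓ, where row i of V is v_i (expressed in the standard basis). Since V is invertible (lower-triangular with 1s on the diagonal, up to permutation), solve by back-substitution:
  V =
[[0, 0, 1, 1],
 [1, 0, 0, 0],
 [1, 1, 1, 0],
 [-1, 1, 0, 0]]
  V a = (-2, -4, -5, 4)
Solving gives a = (-4, 0, -1, -1).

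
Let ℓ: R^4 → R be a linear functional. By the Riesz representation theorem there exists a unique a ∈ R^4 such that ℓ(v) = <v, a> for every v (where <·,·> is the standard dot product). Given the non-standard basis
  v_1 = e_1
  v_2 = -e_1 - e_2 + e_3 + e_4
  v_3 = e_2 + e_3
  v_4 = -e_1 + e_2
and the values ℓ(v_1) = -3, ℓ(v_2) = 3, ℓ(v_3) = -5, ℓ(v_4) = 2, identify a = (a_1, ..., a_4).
a = (-3, -1, -4, 3)

Write a = (a_1, ..., a_4) in the standard basis. For each basis vector v_i, ℓ(v_i) = <v_i, a> is a linear equation in the a_j's. Collect the n equations into a matrix system V a = ℓ, where row i of V is v_i (expressed in the standard basis). Since V is invertible (lower-triangular with 1s on the diagonal, up to permutation), solve by back-substitution:
  V =
[[1, 0, 0, 0],
 [-1, -1, 1, 1],
 [0, 1, 1, 0],
 [-1, 1, 0, 0]]
  V a = (-3, 3, -5, 2)
Solving gives a = (-3, -1, -4, 3).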